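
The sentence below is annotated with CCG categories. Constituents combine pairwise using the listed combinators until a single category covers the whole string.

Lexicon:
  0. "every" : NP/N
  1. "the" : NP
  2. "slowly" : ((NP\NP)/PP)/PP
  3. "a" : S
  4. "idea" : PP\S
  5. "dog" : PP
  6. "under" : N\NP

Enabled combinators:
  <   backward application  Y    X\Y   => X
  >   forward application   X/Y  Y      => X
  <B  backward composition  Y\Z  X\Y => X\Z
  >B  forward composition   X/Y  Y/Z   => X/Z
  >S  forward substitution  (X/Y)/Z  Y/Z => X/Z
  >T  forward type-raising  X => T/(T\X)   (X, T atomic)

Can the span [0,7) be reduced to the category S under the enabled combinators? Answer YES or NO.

NP/N NP ((NP\NP)/PP)/PP S PP\S PP N\NP
CKY chart[0,7] = {N/(N\NP), NP, NP/(NP\NP), NP/(N\N), PP/(PP\NP), S/(S\NP)}; S ∉ chart

NO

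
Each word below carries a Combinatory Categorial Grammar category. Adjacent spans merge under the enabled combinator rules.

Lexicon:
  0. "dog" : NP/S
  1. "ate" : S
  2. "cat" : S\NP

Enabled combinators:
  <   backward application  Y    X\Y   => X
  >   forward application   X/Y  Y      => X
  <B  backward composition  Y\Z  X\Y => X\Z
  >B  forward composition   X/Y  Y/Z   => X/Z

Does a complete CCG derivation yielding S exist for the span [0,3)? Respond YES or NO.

[0,3] S   <
  [0,2] NP   >
    [0,1] "dog" : NP/S
    [1,2] "ate" : S
  [2,3] "cat" : S\NP

YES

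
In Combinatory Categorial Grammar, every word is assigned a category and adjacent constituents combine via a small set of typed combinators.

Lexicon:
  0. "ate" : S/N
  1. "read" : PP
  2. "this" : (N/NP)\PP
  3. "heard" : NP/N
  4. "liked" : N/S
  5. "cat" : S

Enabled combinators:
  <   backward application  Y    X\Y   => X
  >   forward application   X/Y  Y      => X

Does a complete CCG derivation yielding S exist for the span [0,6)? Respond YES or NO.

[0,6] S   >
  [0,1] "ate" : S/N
  [1,6] N   >
    [1,3] N/NP   <
      [1,2] "read" : PP
      [2,3] "this" : (N/NP)\PP
    [3,6] NP   >
      [3,4] "heard" : NP/N
      [4,6] N   >
        [4,5] "liked" : N/S
        [5,6] "cat" : S

YES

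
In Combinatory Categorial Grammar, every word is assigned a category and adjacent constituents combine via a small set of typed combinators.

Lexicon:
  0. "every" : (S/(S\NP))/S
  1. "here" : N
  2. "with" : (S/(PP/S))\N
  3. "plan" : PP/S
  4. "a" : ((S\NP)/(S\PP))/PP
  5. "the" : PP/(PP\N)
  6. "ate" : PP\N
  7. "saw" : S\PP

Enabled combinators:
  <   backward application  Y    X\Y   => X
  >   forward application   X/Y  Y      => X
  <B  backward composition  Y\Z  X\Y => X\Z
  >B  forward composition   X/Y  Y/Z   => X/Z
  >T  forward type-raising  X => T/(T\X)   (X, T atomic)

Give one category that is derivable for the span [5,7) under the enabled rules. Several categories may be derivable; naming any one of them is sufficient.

[0,8] S   >
  [0,4] S/(S\NP)   >
    [0,1] "every" : (S/(S\NP))/S
    [1,4] S   >
      [1,3] S/(PP/S)   <
        [1,2] "here" : N
        [2,3] "with" : (S/(PP/S))\N
      [3,4] "plan" : PP/S
  [4,8] S\NP   >
    [4,7] (S\NP)/(S\PP)   >
      [4,5] "a" : ((S\NP)/(S\PP))/PP
      [5,7] PP   >
        [5,6] "the" : PP/(PP\N)
        [6,7] "ate" : PP\N
    [7,8] "saw" : S\PP

PP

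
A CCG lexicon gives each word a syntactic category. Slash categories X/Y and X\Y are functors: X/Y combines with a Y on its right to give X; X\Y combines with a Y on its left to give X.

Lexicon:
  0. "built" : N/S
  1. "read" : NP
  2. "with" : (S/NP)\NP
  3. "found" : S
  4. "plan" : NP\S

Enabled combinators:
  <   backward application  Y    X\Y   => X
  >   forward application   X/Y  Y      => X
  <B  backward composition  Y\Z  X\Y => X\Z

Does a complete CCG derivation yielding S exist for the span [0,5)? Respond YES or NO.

N/S NP (S/NP)\NP S NP\S
CKY chart[0,5] = {N}; S ∉ chart

NO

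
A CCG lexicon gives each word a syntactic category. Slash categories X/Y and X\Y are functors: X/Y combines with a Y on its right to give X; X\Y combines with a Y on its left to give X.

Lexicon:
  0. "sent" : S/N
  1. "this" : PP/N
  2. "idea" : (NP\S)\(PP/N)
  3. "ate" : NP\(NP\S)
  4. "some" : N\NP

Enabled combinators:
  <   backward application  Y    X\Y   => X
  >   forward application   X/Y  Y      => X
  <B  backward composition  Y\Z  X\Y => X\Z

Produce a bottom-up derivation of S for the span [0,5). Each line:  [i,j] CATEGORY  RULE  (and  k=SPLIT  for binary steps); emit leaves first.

[0,1] S/N  lex  "sent"
[1,2] PP/N  lex  "this"
[2,3] (NP\S)\(PP/N)  lex  "idea"
[1,3] NP\S  <  k=2
[3,4] NP\(NP\S)  lex  "ate"
[1,4] NP  <  k=3
[4,5] N\NP  lex  "some"
[1,5] N  <  k=4
[0,5] S  >  k=1

[0,5] S   >
  [0,1] "sent" : S/N
  [1,5] N   <
    [1,4] NP   <
      [1,3] NP\S   <
        [1,2] "this" : PP/N
        [2,3] "idea" : (NP\S)\(PP/N)
      [3,4] "ate" : NP\(NP\S)
    [4,5] "some" : N\NP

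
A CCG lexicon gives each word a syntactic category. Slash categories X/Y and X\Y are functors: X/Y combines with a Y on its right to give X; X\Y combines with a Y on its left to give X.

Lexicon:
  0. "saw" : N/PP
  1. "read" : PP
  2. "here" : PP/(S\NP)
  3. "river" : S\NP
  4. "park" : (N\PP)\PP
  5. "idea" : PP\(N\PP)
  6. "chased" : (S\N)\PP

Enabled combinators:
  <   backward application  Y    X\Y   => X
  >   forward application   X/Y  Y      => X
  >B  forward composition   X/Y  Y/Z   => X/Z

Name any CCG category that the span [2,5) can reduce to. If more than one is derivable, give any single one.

N\PP

[0,7] S   <
  [0,2] N   >
    [0,1] "saw" : N/PP
    [1,2] "read" : PP
  [2,7] S\N   <
    [2,6] PP   <
      [2,5] N\PP   <
        [2,4] PP   >
          [2,3] "here" : PP/(S\NP)
          [3,4] "river" : S\NP
        [4,5] "park" : (N\PP)\PP
      [5,6] "idea" : PP\(N\PP)
    [6,7] "chased" : (S\N)\PP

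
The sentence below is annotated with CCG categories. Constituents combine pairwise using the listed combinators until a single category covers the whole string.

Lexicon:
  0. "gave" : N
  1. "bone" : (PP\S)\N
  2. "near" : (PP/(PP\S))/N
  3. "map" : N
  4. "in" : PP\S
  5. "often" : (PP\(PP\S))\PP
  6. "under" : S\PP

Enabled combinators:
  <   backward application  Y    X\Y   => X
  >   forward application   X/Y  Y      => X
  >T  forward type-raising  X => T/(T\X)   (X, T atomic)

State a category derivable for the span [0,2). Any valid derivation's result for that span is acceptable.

[0,7] S   <
  [0,6] PP   <
    [0,2] PP\S   <
      [0,1] "gave" : N
      [1,2] "bone" : (PP\S)\N
    [2,6] PP\(PP\S)   <
      [2,5] PP   >
        [2,4] PP/(PP\S)   >
          [2,3] "near" : (PP/(PP\S))/N
          [3,4] "map" : N
        [4,5] "in" : PP\S
      [5,6] "often" : (PP\(PP\S))\PP
  [6,7] "under" : S\PP

PP\S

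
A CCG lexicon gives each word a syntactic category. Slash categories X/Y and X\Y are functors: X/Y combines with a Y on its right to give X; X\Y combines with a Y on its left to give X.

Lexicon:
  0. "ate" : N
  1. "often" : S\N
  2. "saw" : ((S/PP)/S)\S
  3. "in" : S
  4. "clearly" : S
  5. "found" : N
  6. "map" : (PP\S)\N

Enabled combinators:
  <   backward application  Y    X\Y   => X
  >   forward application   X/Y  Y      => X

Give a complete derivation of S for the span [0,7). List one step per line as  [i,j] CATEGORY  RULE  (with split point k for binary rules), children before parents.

[0,7] S   >
  [0,4] S/PP   >
    [0,3] (S/PP)/S   <
      [0,2] S   <
        [0,1] "ate" : N
        [1,2] "often" : S\N
      [2,3] "saw" : ((S/PP)/S)\S
    [3,4] "in" : S
  [4,7] PP   <
    [4,5] "clearly" : S
    [5,7] PP\S   <
      [5,6] "found" : N
      [6,7] "map" : (PP\S)\N

[0,1] N  lex  "ate"
[1,2] S\N  lex  "often"
[0,2] S  <  k=1
[2,3] ((S/PP)/S)\S  lex  "saw"
[0,3] (S/PP)/S  <  k=2
[3,4] S  lex  "in"
[0,4] S/PP  >  k=3
[4,5] S  lex  "clearly"
[5,6] N  lex  "found"
[6,7] (PP\S)\N  lex  "map"
[5,7] PP\S  <  k=6
[4,7] PP  <  k=5
[0,7] S  >  k=4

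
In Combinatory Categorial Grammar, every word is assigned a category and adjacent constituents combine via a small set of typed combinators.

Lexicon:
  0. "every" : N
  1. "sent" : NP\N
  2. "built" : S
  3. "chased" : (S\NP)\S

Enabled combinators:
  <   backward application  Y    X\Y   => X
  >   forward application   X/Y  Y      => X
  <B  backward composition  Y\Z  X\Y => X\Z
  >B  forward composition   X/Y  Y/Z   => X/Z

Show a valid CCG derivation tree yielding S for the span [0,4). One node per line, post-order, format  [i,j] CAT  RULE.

[0,4] S   <
  [0,2] NP   <
    [0,1] "every" : N
    [1,2] "sent" : NP\N
  [2,4] S\NP   <
    [2,3] "built" : S
    [3,4] "chased" : (S\NP)\S

[0,1] N  lex  "every"
[1,2] NP\N  lex  "sent"
[0,2] NP  <  k=1
[2,3] S  lex  "built"
[3,4] (S\NP)\S  lex  "chased"
[2,4] S\NP  <  k=3
[0,4] S  <  k=2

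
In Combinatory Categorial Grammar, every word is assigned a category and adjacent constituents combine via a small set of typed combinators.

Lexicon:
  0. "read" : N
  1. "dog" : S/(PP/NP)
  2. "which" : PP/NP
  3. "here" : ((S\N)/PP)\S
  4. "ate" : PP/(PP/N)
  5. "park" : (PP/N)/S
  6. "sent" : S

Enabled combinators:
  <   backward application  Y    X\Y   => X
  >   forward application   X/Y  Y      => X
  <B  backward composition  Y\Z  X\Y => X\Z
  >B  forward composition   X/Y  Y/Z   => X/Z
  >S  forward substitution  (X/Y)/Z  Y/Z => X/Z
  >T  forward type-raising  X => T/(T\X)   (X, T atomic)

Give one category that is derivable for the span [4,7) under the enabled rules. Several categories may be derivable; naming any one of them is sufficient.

[0,7] S   >
  [0,1] S/(S\N)   >T
    [0,1] "read" : N
  [1,7] S\N   >
    [1,4] (S\N)/PP   <
      [1,3] S   >
        [1,2] "dog" : S/(PP/NP)
        [2,3] "which" : PP/NP
      [3,4] "here" : ((S\N)/PP)\S
    [4,7] PP   >
      [4,6] PP/S   >B
        [4,5] "ate" : PP/(PP/N)
        [5,6] "park" : (PP/N)/S
      [6,7] "sent" : S

PP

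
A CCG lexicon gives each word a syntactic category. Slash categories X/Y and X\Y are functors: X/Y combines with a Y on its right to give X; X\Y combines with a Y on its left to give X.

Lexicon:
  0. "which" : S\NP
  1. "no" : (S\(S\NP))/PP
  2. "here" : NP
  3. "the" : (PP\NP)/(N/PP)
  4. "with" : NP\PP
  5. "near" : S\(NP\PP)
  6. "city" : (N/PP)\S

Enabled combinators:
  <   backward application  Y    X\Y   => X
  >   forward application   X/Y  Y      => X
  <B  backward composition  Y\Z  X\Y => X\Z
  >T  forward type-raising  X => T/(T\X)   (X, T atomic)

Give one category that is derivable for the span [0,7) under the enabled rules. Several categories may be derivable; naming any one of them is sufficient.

[0,7] S   <
  [0,1] "which" : S\NP
  [1,7] S\(S\NP)   >
    [1,2] "no" : (S\(S\NP))/PP
    [2,7] PP   <
      [2,3] "here" : NP
      [3,7] PP\NP   >
        [3,4] "the" : (PP\NP)/(N/PP)
        [4,7] N/PP   <
          [4,6] S   <
            [4,5] "with" : NP\PP
            [5,6] "near" : S\(NP\PP)
          [6,7] "city" : (N/PP)\S

S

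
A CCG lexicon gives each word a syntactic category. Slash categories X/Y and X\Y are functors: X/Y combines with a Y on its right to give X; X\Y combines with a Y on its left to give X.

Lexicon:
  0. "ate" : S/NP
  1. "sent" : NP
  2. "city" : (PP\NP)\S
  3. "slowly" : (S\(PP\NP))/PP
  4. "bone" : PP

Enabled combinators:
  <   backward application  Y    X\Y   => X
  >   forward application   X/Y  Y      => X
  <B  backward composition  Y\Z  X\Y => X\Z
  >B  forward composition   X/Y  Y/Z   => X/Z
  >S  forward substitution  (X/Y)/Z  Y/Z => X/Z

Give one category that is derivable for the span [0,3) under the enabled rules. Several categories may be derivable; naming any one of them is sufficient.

[0,5] S   <
  [0,3] PP\NP   <
    [0,2] S   >
      [0,1] "ate" : S/NP
      [1,2] "sent" : NP
    [2,3] "city" : (PP\NP)\S
  [3,5] S\(PP\NP)   >
    [3,4] "slowly" : (S\(PP\NP))/PP
    [4,5] "bone" : PP

PP\NP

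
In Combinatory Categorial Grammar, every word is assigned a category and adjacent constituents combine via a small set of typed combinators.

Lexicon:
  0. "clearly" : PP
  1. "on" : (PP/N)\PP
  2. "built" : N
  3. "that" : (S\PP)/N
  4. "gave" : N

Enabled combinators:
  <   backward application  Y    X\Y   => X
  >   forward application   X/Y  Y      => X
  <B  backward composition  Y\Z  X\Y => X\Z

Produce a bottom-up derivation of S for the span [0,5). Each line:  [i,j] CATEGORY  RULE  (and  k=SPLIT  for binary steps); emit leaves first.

[0,1] PP  lex  "clearly"
[1,2] (PP/N)\PP  lex  "on"
[0,2] PP/N  <  k=1
[2,3] N  lex  "built"
[0,3] PP  >  k=2
[3,4] (S\PP)/N  lex  "that"
[4,5] N  lex  "gave"
[3,5] S\PP  >  k=4
[0,5] S  <  k=3

[0,5] S   <
  [0,3] PP   >
    [0,2] PP/N   <
      [0,1] "clearly" : PP
      [1,2] "on" : (PP/N)\PP
    [2,3] "built" : N
  [3,5] S\PP   >
    [3,4] "that" : (S\PP)/N
    [4,5] "gave" : N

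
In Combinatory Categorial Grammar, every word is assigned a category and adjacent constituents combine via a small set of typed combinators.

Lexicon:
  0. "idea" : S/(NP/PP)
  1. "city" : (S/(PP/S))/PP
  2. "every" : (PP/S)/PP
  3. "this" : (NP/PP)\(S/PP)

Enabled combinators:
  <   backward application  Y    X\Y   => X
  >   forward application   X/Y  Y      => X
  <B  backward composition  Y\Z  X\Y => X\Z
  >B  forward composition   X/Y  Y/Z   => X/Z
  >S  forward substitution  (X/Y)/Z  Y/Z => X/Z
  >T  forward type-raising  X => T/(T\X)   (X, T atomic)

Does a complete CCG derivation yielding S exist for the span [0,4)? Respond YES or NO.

YES

[0,4] S   >
  [0,1] "idea" : S/(NP/PP)
  [1,4] NP/PP   <
    [1,3] S/PP   >S
      [1,2] "city" : (S/(PP/S))/PP
      [2,3] "every" : (PP/S)/PP
    [3,4] "this" : (NP/PP)\(S/PP)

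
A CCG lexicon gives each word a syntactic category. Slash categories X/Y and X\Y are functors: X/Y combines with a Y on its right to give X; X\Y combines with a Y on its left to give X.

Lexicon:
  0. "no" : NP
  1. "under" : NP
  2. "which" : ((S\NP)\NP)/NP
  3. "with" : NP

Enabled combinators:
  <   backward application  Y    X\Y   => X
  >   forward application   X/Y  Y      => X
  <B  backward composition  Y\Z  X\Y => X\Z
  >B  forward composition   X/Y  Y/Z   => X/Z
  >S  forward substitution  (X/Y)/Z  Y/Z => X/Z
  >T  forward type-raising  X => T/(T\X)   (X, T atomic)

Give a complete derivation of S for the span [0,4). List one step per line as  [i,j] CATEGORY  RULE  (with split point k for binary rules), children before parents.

[0,1] NP  lex  "no"
[1,2] NP  lex  "under"
[2,3] ((S\NP)\NP)/NP  lex  "which"
[3,4] NP  lex  "with"
[2,4] (S\NP)\NP  >  k=3
[1,4] S\NP  <  k=2
[0,4] S  <  k=1

[0,4] S   <
  [0,1] "no" : NP
  [1,4] S\NP   <
    [1,2] "under" : NP
    [2,4] (S\NP)\NP   >
      [2,3] "which" : ((S\NP)\NP)/NP
      [3,4] "with" : NP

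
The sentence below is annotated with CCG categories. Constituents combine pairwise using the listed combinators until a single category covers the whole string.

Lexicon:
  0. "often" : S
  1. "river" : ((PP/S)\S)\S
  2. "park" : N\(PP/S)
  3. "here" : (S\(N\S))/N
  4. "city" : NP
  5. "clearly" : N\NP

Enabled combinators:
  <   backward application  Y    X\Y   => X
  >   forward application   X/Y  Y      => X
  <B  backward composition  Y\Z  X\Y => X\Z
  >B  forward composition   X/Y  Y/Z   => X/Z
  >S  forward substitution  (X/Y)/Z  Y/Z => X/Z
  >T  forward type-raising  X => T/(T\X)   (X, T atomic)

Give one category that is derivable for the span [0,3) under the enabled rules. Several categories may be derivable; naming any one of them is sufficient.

N\S

[0,6] S   <
  [0,3] N\S   <B
    [0,2] (PP/S)\S   <
      [0,1] "often" : S
      [1,2] "river" : ((PP/S)\S)\S
    [2,3] "park" : N\(PP/S)
  [3,6] S\(N\S)   >
    [3,4] "here" : (S\(N\S))/N
    [4,6] N   <
      [4,5] "city" : NP
      [5,6] "clearly" : N\NP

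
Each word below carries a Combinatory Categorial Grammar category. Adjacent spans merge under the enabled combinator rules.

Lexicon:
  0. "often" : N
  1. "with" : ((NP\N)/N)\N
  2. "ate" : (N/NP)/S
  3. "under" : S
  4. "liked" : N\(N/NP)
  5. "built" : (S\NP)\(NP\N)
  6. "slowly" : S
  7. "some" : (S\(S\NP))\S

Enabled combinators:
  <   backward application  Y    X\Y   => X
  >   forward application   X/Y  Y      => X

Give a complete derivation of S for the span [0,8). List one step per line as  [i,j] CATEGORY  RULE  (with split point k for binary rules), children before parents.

[0,1] N  lex  "often"
[1,2] ((NP\N)/N)\N  lex  "with"
[0,2] (NP\N)/N  <  k=1
[2,3] (N/NP)/S  lex  "ate"
[3,4] S  lex  "under"
[2,4] N/NP  >  k=3
[4,5] N\(N/NP)  lex  "liked"
[2,5] N  <  k=4
[0,5] NP\N  >  k=2
[5,6] (S\NP)\(NP\N)  lex  "built"
[0,6] S\NP  <  k=5
[6,7] S  lex  "slowly"
[7,8] (S\(S\NP))\S  lex  "some"
[6,8] S\(S\NP)  <  k=7
[0,8] S  <  k=6

[0,8] S   <
  [0,6] S\NP   <
    [0,5] NP\N   >
      [0,2] (NP\N)/N   <
        [0,1] "often" : N
        [1,2] "with" : ((NP\N)/N)\N
      [2,5] N   <
        [2,4] N/NP   >
          [2,3] "ate" : (N/NP)/S
          [3,4] "under" : S
        [4,5] "liked" : N\(N/NP)
    [5,6] "built" : (S\NP)\(NP\N)
  [6,8] S\(S\NP)   <
    [6,7] "slowly" : S
    [7,8] "some" : (S\(S\NP))\S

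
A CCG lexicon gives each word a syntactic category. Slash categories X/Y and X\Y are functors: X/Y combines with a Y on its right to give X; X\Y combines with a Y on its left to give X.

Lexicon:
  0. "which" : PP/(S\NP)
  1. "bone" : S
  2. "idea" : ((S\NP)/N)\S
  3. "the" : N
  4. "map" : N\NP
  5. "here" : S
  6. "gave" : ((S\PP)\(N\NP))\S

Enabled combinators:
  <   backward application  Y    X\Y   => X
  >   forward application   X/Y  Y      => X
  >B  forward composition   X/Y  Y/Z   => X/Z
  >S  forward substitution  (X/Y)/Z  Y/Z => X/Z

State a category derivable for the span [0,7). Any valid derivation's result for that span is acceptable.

[0,7] S   <
  [0,4] PP   >
    [0,1] "which" : PP/(S\NP)
    [1,4] S\NP   >
      [1,3] (S\NP)/N   <
        [1,2] "bone" : S
        [2,3] "idea" : ((S\NP)/N)\S
      [3,4] "the" : N
  [4,7] S\PP   <
    [4,5] "map" : N\NP
    [5,7] (S\PP)\(N\NP)   <
      [5,6] "here" : S
      [6,7] "gave" : ((S\PP)\(N\NP))\S

S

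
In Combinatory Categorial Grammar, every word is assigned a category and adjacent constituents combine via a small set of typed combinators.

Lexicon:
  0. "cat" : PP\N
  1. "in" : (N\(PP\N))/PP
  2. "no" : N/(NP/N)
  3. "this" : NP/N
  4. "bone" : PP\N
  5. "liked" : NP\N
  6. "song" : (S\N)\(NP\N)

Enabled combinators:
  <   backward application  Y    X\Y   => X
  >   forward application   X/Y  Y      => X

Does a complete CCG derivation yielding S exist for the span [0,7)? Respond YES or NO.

[0,7] S   <
  [0,5] N   <
    [0,1] "cat" : PP\N
    [1,5] N\(PP\N)   >
      [1,2] "in" : (N\(PP\N))/PP
      [2,5] PP   <
        [2,4] N   >
          [2,3] "no" : N/(NP/N)
          [3,4] "this" : NP/N
        [4,5] "bone" : PP\N
  [5,7] S\N   <
    [5,6] "liked" : NP\N
    [6,7] "song" : (S\N)\(NP\N)

YES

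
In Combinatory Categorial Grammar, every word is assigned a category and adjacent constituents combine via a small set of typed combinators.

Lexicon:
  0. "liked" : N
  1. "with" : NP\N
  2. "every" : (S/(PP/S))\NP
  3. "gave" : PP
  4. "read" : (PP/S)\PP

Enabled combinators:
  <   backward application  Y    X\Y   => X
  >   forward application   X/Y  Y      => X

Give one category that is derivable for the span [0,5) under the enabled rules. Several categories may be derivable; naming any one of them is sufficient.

S

[0,5] S   >
  [0,3] S/(PP/S)   <
    [0,2] NP   <
      [0,1] "liked" : N
      [1,2] "with" : NP\N
    [2,3] "every" : (S/(PP/S))\NP
  [3,5] PP/S   <
    [3,4] "gave" : PP
    [4,5] "read" : (PP/S)\PP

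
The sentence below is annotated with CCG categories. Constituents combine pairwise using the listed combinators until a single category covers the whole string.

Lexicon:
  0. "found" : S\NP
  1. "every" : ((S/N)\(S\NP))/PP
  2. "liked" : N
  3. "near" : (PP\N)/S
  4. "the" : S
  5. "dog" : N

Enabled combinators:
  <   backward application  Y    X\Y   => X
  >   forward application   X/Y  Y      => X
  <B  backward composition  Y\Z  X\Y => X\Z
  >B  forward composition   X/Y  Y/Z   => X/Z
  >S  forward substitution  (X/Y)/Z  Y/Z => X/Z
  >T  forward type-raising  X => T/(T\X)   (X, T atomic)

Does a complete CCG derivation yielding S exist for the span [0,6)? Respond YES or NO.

YES

[0,6] S   >
  [0,5] S/N   <
    [0,1] "found" : S\NP
    [1,5] (S/N)\(S\NP)   >
      [1,2] "every" : ((S/N)\(S\NP))/PP
      [2,5] PP   <
        [2,3] "liked" : N
        [3,5] PP\N   >
          [3,4] "near" : (PP\N)/S
          [4,5] "the" : S
  [5,6] "dog" : N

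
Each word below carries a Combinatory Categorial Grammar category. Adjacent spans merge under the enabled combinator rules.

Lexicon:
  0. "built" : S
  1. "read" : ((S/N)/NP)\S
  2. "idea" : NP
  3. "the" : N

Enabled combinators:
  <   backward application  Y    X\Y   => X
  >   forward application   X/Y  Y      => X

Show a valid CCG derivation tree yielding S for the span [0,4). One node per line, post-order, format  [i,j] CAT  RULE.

[0,1] S  lex  "built"
[1,2] ((S/N)/NP)\S  lex  "read"
[0,2] (S/N)/NP  <  k=1
[2,3] NP  lex  "idea"
[0,3] S/N  >  k=2
[3,4] N  lex  "the"
[0,4] S  >  k=3

[0,4] S   >
  [0,3] S/N   >
    [0,2] (S/N)/NP   <
      [0,1] "built" : S
      [1,2] "read" : ((S/N)/NP)\S
    [2,3] "idea" : NP
  [3,4] "the" : N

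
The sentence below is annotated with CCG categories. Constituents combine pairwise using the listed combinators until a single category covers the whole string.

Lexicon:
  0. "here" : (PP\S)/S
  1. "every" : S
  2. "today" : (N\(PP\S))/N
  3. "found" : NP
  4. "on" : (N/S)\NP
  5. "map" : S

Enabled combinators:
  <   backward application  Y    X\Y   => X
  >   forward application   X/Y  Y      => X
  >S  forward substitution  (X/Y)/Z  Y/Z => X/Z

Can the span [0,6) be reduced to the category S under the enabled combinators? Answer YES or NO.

NO

(PP\S)/S S (N\(PP\S))/N NP (N/S)\NP S
CKY chart[0,6] = {N}; S ∉ chart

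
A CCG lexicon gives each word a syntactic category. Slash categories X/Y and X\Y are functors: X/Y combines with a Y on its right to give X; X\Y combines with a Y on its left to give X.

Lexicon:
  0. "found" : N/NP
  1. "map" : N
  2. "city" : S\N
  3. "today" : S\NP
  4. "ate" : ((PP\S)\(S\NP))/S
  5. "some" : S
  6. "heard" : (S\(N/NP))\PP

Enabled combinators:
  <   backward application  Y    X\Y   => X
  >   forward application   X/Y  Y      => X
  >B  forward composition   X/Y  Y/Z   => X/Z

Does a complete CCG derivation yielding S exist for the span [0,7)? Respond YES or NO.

YES

[0,7] S   <
  [0,1] "found" : N/NP
  [1,7] S\(N/NP)   <
    [1,6] PP   <
      [1,3] S   <
        [1,2] "map" : N
        [2,3] "city" : S\N
      [3,6] PP\S   <
        [3,4] "today" : S\NP
        [4,6] (PP\S)\(S\NP)   >
          [4,5] "ate" : ((PP\S)\(S\NP))/S
          [5,6] "some" : S
    [6,7] "heard" : (S\(N/NP))\PP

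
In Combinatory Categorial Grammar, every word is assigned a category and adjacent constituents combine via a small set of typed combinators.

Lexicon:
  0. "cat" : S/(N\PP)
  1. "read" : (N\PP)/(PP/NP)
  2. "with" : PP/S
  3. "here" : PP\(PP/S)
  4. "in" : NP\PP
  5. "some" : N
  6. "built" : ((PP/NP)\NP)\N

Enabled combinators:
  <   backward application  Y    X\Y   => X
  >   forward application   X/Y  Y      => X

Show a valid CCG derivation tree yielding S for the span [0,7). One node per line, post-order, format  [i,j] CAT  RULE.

[0,1] S/(N\PP)  lex  "cat"
[1,2] (N\PP)/(PP/NP)  lex  "read"
[2,3] PP/S  lex  "with"
[3,4] PP\(PP/S)  lex  "here"
[2,4] PP  <  k=3
[4,5] NP\PP  lex  "in"
[2,5] NP  <  k=4
[5,6] N  lex  "some"
[6,7] ((PP/NP)\NP)\N  lex  "built"
[5,7] (PP/NP)\NP  <  k=6
[2,7] PP/NP  <  k=5
[1,7] N\PP  >  k=2
[0,7] S  >  k=1

[0,7] S   >
  [0,1] "cat" : S/(N\PP)
  [1,7] N\PP   >
    [1,2] "read" : (N\PP)/(PP/NP)
    [2,7] PP/NP   <
      [2,5] NP   <
        [2,4] PP   <
          [2,3] "with" : PP/S
          [3,4] "here" : PP\(PP/S)
        [4,5] "in" : NP\PP
      [5,7] (PP/NP)\NP   <
        [5,6] "some" : N
        [6,7] "built" : ((PP/NP)\NP)\N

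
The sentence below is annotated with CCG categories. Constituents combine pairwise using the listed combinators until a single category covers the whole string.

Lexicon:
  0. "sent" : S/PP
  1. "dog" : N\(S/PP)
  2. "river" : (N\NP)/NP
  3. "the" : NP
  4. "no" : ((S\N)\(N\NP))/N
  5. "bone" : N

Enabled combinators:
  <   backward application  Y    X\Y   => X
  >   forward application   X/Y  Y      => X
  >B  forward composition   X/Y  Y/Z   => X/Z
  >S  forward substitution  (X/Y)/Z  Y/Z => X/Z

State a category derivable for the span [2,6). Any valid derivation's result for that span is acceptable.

S\N

[0,6] S   <
  [0,2] N   <
    [0,1] "sent" : S/PP
    [1,2] "dog" : N\(S/PP)
  [2,6] S\N   <
    [2,4] N\NP   >
      [2,3] "river" : (N\NP)/NP
      [3,4] "the" : NP
    [4,6] (S\N)\(N\NP)   >
      [4,5] "no" : ((S\N)\(N\NP))/N
      [5,6] "bone" : N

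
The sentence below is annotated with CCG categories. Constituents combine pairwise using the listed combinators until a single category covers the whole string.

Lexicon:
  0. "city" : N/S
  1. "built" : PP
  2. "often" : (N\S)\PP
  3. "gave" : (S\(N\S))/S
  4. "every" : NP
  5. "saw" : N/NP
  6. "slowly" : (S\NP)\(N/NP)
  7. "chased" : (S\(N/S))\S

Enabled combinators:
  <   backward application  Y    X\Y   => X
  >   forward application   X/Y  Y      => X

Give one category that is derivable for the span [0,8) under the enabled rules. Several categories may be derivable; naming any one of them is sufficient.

[0,8] S   <
  [0,1] "city" : N/S
  [1,8] S\(N/S)   <
    [1,7] S   <
      [1,3] N\S   <
        [1,2] "built" : PP
        [2,3] "often" : (N\S)\PP
      [3,7] S\(N\S)   >
        [3,4] "gave" : (S\(N\S))/S
        [4,7] S   <
          [4,5] "every" : NP
          [5,7] S\NP   <
            [5,6] "saw" : N/NP
            [6,7] "slowly" : (S\NP)\(N/NP)
    [7,8] "chased" : (S\(N/S))\S

S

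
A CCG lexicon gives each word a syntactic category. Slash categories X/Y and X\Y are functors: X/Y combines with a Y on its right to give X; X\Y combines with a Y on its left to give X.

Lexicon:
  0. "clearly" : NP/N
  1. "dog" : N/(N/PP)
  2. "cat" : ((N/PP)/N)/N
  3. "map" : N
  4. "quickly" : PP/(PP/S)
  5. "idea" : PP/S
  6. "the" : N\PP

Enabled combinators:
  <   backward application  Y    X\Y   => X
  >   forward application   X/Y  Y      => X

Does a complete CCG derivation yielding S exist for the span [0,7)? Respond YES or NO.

NO

NP/N N/(N/PP) ((N/PP)/N)/N N PP/(PP/S) PP/S N\PP
CKY chart[0,7] = {NP}; S ∉ chart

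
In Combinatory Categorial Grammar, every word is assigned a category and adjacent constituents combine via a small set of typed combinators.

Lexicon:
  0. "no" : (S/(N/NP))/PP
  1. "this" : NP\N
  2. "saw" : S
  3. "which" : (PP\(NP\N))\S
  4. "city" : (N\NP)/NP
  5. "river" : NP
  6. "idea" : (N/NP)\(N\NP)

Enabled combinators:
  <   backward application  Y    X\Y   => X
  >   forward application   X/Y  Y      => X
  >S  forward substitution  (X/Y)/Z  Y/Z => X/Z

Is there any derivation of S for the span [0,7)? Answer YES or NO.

[0,7] S   >
  [0,4] S/(N/NP)   >
    [0,1] "no" : (S/(N/NP))/PP
    [1,4] PP   <
      [1,2] "this" : NP\N
      [2,4] PP\(NP\N)   <
        [2,3] "saw" : S
        [3,4] "which" : (PP\(NP\N))\S
  [4,7] N/NP   <
    [4,6] N\NP   >
      [4,5] "city" : (N\NP)/NP
      [5,6] "river" : NP
    [6,7] "idea" : (N/NP)\(N\NP)

YES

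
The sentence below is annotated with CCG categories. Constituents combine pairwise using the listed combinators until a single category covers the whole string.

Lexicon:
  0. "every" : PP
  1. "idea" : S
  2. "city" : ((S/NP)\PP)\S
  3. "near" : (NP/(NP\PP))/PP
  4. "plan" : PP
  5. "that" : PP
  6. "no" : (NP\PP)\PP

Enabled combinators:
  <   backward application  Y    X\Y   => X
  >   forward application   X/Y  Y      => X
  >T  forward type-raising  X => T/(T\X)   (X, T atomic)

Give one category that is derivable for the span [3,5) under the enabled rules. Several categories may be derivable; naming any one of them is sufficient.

NP/(NP\PP)

[0,7] S   >
  [0,3] S/NP   <
    [0,1] "every" : PP
    [1,3] (S/NP)\PP   <
      [1,2] "idea" : S
      [2,3] "city" : ((S/NP)\PP)\S
  [3,7] NP   >
    [3,5] NP/(NP\PP)   >
      [3,4] "near" : (NP/(NP\PP))/PP
      [4,5] "plan" : PP
    [5,7] NP\PP   <
      [5,6] "that" : PP
      [6,7] "no" : (NP\PP)\PP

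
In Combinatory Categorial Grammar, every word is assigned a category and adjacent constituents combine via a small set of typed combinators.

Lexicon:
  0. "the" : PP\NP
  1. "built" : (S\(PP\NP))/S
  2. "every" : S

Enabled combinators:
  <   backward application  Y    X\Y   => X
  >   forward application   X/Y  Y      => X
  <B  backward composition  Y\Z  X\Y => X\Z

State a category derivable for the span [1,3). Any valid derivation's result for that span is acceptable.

S\(PP\NP)

[0,3] S   <
  [0,1] "the" : PP\NP
  [1,3] S\(PP\NP)   >
    [1,2] "built" : (S\(PP\NP))/S
    [2,3] "every" : S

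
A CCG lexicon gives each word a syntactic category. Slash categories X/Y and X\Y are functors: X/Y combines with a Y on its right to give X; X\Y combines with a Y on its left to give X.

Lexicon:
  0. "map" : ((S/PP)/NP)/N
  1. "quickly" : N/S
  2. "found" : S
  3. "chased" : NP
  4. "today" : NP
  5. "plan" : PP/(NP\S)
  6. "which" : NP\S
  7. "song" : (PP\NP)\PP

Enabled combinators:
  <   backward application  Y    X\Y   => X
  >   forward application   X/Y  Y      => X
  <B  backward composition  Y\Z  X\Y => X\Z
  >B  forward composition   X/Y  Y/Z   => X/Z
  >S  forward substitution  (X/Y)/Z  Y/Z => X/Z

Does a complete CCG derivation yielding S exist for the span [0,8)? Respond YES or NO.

[0,8] S   >
  [0,4] S/PP   >
    [0,3] (S/PP)/NP   >
      [0,1] "map" : ((S/PP)/NP)/N
      [1,3] N   >
        [1,2] "quickly" : N/S
        [2,3] "found" : S
    [3,4] "chased" : NP
  [4,8] PP   <
    [4,5] "today" : NP
    [5,8] PP\NP   <
      [5,7] PP   >
        [5,6] "plan" : PP/(NP\S)
        [6,7] "which" : NP\S
      [7,8] "song" : (PP\NP)\PP

YES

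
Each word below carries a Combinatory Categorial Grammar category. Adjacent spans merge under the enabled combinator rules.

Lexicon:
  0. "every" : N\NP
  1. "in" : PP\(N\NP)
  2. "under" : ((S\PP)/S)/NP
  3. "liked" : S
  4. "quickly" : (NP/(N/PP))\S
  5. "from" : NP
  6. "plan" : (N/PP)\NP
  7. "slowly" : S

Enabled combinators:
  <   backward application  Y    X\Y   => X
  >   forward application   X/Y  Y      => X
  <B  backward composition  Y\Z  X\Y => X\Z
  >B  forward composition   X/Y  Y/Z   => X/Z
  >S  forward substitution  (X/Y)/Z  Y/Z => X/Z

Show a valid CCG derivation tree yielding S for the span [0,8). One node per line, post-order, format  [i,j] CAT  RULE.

[0,1] N\NP  lex  "every"
[1,2] PP\(N\NP)  lex  "in"
[0,2] PP  <  k=1
[2,3] ((S\PP)/S)/NP  lex  "under"
[3,4] S  lex  "liked"
[4,5] (NP/(N/PP))\S  lex  "quickly"
[3,5] NP/(N/PP)  <  k=4
[5,6] NP  lex  "from"
[6,7] (N/PP)\NP  lex  "plan"
[5,7] N/PP  <  k=6
[3,7] NP  >  k=5
[2,7] (S\PP)/S  >  k=3
[7,8] S  lex  "slowly"
[2,8] S\PP  >  k=7
[0,8] S  <  k=2

[0,8] S   <
  [0,2] PP   <
    [0,1] "every" : N\NP
    [1,2] "in" : PP\(N\NP)
  [2,8] S\PP   >
    [2,7] (S\PP)/S   >
      [2,3] "under" : ((S\PP)/S)/NP
      [3,7] NP   >
        [3,5] NP/(N/PP)   <
          [3,4] "liked" : S
          [4,5] "quickly" : (NP/(N/PP))\S
        [5,7] N/PP   <
          [5,6] "from" : NP
          [6,7] "plan" : (N/PP)\NP
    [7,8] "slowly" : S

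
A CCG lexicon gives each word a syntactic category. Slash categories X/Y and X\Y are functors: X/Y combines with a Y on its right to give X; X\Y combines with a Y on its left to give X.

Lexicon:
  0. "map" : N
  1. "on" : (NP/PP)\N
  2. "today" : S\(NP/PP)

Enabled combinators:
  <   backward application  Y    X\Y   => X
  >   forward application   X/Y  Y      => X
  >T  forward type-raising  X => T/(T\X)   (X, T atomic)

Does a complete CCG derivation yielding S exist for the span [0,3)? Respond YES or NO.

[0,3] S   <
  [0,2] NP/PP   <
    [0,1] "map" : N
    [1,2] "on" : (NP/PP)\N
  [2,3] "today" : S\(NP/PP)

YES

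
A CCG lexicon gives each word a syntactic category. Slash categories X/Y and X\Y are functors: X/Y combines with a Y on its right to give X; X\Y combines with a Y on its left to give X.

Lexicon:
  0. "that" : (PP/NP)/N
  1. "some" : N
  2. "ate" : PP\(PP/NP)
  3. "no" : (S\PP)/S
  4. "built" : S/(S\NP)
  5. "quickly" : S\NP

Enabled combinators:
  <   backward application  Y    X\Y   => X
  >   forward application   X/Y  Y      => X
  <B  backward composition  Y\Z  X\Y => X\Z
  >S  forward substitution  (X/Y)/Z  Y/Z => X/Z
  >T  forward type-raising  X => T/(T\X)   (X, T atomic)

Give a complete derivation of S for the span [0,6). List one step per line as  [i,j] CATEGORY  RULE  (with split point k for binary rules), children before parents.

[0,6] S   <
  [0,3] PP   <
    [0,2] PP/NP   >
      [0,1] "that" : (PP/NP)/N
      [1,2] "some" : N
    [2,3] "ate" : PP\(PP/NP)
  [3,6] S\PP   >
    [3,4] "no" : (S\PP)/S
    [4,6] S   >
      [4,5] "built" : S/(S\NP)
      [5,6] "quickly" : S\NP

[0,1] (PP/NP)/N  lex  "that"
[1,2] N  lex  "some"
[0,2] PP/NP  >  k=1
[2,3] PP\(PP/NP)  lex  "ate"
[0,3] PP  <  k=2
[3,4] (S\PP)/S  lex  "no"
[4,5] S/(S\NP)  lex  "built"
[5,6] S\NP  lex  "quickly"
[4,6] S  >  k=5
[3,6] S\PP  >  k=4
[0,6] S  <  k=3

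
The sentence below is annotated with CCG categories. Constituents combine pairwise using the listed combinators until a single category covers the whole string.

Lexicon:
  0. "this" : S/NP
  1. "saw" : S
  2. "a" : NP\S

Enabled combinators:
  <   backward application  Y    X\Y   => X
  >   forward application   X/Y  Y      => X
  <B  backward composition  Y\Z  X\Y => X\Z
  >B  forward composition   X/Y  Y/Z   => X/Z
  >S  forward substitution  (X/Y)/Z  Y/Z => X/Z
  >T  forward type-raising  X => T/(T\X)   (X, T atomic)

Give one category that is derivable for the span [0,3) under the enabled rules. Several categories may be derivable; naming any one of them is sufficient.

[0,3] S   >
  [0,1] "this" : S/NP
  [1,3] NP   >
    [1,2] NP/(NP\S)   >T
      [1,2] "saw" : S
    [2,3] "a" : NP\S

S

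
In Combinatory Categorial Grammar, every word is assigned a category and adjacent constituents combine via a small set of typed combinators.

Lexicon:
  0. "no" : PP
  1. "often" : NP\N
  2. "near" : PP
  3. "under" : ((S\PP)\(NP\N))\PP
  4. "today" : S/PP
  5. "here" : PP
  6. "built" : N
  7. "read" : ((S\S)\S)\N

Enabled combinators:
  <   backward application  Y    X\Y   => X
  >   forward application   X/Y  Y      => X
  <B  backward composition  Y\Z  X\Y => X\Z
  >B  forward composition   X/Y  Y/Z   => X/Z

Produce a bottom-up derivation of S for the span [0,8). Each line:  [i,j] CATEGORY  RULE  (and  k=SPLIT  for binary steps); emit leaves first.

[0,1] PP  lex  "no"
[1,2] NP\N  lex  "often"
[2,3] PP  lex  "near"
[3,4] ((S\PP)\(NP\N))\PP  lex  "under"
[2,4] (S\PP)\(NP\N)  <  k=3
[1,4] S\PP  <  k=2
[4,5] S/PP  lex  "today"
[5,6] PP  lex  "here"
[4,6] S  >  k=5
[6,7] N  lex  "built"
[7,8] ((S\S)\S)\N  lex  "read"
[6,8] (S\S)\S  <  k=7
[4,8] S\S  <  k=6
[1,8] S\PP  <B  k=4
[0,8] S  <  k=1

[0,8] S   <
  [0,1] "no" : PP
  [1,8] S\PP   <B
    [1,4] S\PP   <
      [1,2] "often" : NP\N
      [2,4] (S\PP)\(NP\N)   <
        [2,3] "near" : PP
        [3,4] "under" : ((S\PP)\(NP\N))\PP
    [4,8] S\S   <
      [4,6] S   >
        [4,5] "today" : S/PP
        [5,6] "here" : PP
      [6,8] (S\S)\S   <
        [6,7] "built" : N
        [7,8] "read" : ((S\S)\S)\N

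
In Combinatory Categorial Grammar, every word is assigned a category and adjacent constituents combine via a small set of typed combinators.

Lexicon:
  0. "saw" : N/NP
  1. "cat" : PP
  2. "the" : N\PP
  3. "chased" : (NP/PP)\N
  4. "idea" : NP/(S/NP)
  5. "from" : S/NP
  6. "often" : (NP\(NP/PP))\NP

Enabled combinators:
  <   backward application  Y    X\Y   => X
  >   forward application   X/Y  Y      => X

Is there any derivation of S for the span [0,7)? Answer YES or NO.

NO

N/NP PP N\PP (NP/PP)\N NP/(S/NP) S/NP (NP\(NP/PP))\NP
CKY chart[0,7] = {N}; S ∉ chart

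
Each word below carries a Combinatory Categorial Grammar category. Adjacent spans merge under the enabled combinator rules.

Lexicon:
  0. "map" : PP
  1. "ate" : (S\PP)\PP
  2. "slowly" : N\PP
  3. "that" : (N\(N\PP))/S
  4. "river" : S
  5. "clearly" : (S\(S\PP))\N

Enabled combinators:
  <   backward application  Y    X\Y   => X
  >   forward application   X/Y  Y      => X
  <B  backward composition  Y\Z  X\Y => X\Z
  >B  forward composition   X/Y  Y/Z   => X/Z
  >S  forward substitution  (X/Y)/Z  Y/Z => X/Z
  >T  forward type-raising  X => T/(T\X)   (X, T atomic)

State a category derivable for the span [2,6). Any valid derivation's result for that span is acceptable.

S\(S\PP)

[0,6] S   <
  [0,2] S\PP   <
    [0,1] "map" : PP
    [1,2] "ate" : (S\PP)\PP
  [2,6] S\(S\PP)   <
    [2,5] N   <
      [2,3] "slowly" : N\PP
      [3,5] N\(N\PP)   >
        [3,4] "that" : (N\(N\PP))/S
        [4,5] "river" : S
    [5,6] "clearly" : (S\(S\PP))\N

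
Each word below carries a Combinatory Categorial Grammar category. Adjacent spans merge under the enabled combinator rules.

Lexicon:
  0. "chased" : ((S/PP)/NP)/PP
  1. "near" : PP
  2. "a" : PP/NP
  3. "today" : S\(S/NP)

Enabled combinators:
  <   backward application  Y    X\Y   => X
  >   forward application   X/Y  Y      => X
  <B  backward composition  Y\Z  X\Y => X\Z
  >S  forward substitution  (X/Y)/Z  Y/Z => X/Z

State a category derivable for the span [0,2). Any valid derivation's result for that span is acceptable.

[0,4] S   <
  [0,3] S/NP   >S
    [0,2] (S/PP)/NP   >
      [0,1] "chased" : ((S/PP)/NP)/PP
      [1,2] "near" : PP
    [2,3] "a" : PP/NP
  [3,4] "today" : S\(S/NP)

(S/PP)/NP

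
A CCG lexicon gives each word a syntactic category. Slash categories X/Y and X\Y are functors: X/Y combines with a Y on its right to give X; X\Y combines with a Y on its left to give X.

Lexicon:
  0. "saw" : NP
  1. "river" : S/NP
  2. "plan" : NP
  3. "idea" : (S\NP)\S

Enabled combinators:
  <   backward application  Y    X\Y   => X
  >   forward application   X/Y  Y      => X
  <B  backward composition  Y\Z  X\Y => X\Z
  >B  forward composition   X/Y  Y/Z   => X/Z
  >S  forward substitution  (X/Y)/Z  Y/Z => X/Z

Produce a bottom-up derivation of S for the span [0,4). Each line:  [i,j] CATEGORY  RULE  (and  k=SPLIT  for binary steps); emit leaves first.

[0,1] NP  lex  "saw"
[1,2] S/NP  lex  "river"
[2,3] NP  lex  "plan"
[1,3] S  >  k=2
[3,4] (S\NP)\S  lex  "idea"
[1,4] S\NP  <  k=3
[0,4] S  <  k=1

[0,4] S   <
  [0,1] "saw" : NP
  [1,4] S\NP   <
    [1,3] S   >
      [1,2] "river" : S/NP
      [2,3] "plan" : NP
    [3,4] "idea" : (S\NP)\S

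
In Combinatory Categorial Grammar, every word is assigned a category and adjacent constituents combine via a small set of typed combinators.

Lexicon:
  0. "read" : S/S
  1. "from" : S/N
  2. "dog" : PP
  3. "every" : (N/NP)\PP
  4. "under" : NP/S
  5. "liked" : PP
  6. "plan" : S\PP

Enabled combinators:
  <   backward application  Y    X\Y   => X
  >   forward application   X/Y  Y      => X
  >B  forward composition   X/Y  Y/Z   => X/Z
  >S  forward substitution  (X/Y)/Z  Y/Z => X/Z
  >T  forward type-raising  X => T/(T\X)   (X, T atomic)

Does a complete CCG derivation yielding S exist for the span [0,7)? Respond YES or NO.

[0,7] S   >
  [0,2] S/N   >B
    [0,1] "read" : S/S
    [1,2] "from" : S/N
  [2,7] N   >
    [2,4] N/NP   <
      [2,3] "dog" : PP
      [3,4] "every" : (N/NP)\PP
    [4,7] NP   >
      [4,5] "under" : NP/S
      [5,7] S   <
        [5,6] "liked" : PP
        [6,7] "plan" : S\PP

YES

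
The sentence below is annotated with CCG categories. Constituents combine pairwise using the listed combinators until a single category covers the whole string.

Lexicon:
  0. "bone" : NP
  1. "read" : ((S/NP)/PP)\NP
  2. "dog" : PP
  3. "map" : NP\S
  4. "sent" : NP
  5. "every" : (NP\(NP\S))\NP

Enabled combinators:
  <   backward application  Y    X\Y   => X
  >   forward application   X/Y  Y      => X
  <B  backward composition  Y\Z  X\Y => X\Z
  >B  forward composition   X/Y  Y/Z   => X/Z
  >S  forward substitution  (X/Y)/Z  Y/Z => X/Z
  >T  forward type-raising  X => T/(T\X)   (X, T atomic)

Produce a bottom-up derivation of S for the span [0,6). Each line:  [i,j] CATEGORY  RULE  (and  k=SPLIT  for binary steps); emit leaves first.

[0,1] NP  lex  "bone"
[1,2] ((S/NP)/PP)\NP  lex  "read"
[0,2] (S/NP)/PP  <  k=1
[2,3] PP  lex  "dog"
[0,3] S/NP  >  k=2
[3,4] NP\S  lex  "map"
[4,5] NP  lex  "sent"
[5,6] (NP\(NP\S))\NP  lex  "every"
[4,6] NP\(NP\S)  <  k=5
[3,6] NP  <  k=4
[0,6] S  >  k=3

[0,6] S   >
  [0,3] S/NP   >
    [0,2] (S/NP)/PP   <
      [0,1] "bone" : NP
      [1,2] "read" : ((S/NP)/PP)\NP
    [2,3] "dog" : PP
  [3,6] NP   <
    [3,4] "map" : NP\S
    [4,6] NP\(NP\S)   <
      [4,5] "sent" : NP
      [5,6] "every" : (NP\(NP\S))\NP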